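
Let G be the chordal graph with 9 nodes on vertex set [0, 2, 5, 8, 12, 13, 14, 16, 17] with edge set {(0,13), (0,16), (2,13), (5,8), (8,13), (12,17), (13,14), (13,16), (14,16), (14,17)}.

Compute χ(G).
Clique number ω(G) = 3 (lower bound: χ ≥ ω).
The clique on [0, 13, 16] has size 3, forcing χ ≥ 3, and the coloring below uses 3 colors, so χ(G) = 3.
A valid 3-coloring: color 1: [5, 13, 17]; color 2: [0, 2, 8, 12, 14]; color 3: [16].

χ(G) = 3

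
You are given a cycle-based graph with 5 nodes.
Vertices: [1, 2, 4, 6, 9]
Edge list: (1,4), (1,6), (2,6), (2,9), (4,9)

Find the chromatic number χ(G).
Clique number ω(G) = 2 (lower bound: χ ≥ ω).
Odd cycle [6, 2, 9, 4, 1] needs 3 colors (χ ≥ 3).
The coloring below uses 3 colors, so χ(G) = 3.
A valid 3-coloring: color 1: [4, 6]; color 2: [1, 2]; color 3: [9].

χ(G) = 3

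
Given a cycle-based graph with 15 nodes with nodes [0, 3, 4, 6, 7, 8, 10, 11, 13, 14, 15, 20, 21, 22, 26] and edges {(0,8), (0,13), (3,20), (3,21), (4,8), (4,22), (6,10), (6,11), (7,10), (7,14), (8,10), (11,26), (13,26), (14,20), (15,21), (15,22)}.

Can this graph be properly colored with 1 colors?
Edge (3,20) forces its endpoints to differ, so 1 color is not enough.

No, G is not 1-colorable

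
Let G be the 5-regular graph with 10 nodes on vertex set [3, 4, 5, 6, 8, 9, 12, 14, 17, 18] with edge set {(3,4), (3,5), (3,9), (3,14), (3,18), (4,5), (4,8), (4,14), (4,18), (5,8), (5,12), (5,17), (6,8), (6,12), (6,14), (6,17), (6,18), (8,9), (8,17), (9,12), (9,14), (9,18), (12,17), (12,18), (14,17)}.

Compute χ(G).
Clique number ω(G) = 3 (lower bound: χ ≥ ω).
Suppose a proper 3-coloring c exists. The clique [3, 4, 5] takes 3 distinct colors; by symmetry let c(3) = 1, c(4) = 2, c(5) = 3.
- Vertex 8: neighbors [4, 5] already have colors [2, 3] ⇒ c(8) = 1.
- Vertex 14: neighbors [3, 4] already have colors [1, 2] ⇒ c(14) = 3.
- Vertex 6: neighbors [8, 14] already have colors [1, 3] ⇒ c(6) = 2.
- Vertex 17: neighbors [8, 6, 5] already have colors [1, 2, 3] — all 3 colors blocked. Contradiction.
The forced assignments end in a contradiction, so G has no proper 3-coloring (χ ≥ 4).
The coloring below uses 4 colors, so χ(G) = 4.
A valid 4-coloring: color 1: [8, 12, 14]; color 2: [4, 9, 17]; color 3: [3, 6]; color 4: [5, 18].

χ(G) = 4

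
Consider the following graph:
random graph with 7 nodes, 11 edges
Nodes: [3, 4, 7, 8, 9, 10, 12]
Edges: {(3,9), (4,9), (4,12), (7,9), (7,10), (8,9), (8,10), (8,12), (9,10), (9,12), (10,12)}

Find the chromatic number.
Clique number ω(G) = 4 (lower bound: χ ≥ ω).
The clique on [8, 9, 10, 12] has size 4, forcing χ ≥ 4, and the coloring below uses 4 colors, so χ(G) = 4.
A valid 4-coloring: color 1: [9]; color 2: [3, 4, 10]; color 3: [7, 12]; color 4: [8].

χ(G) = 4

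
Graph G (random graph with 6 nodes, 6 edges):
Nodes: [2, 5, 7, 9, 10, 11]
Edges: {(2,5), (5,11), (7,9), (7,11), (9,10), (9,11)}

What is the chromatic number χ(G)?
Clique number ω(G) = 3 (lower bound: χ ≥ ω).
The clique on [7, 9, 11] has size 3, forcing χ ≥ 3, and the coloring below uses 3 colors, so χ(G) = 3.
A valid 3-coloring: color 1: [5, 9]; color 2: [2, 10, 11]; color 3: [7].

χ(G) = 3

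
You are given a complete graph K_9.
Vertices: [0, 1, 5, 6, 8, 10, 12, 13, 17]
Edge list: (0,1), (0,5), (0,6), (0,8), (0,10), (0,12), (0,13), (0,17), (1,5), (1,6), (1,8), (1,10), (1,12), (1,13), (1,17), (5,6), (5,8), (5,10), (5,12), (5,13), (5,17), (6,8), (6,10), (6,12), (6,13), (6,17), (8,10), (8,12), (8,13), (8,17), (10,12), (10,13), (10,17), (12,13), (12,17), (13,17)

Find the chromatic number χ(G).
Clique number ω(G) = 9 (lower bound: χ ≥ ω).
The clique on [0, 1, 5, 6, 8, 10, 12, 13, 17] has size 9, forcing χ ≥ 9, and the coloring below uses 9 colors, so χ(G) = 9.
A valid 9-coloring: color 1: [0]; color 2: [6]; color 3: [12]; color 4: [8]; color 5: [17]; color 6: [5]; color 7: [1]; color 8: [10]; color 9: [13].

χ(G) = 9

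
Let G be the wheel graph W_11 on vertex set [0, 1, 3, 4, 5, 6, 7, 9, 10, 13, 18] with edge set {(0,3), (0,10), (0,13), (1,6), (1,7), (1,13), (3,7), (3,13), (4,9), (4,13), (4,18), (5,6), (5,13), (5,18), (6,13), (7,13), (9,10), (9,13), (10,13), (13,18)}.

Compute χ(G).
χ(G) = 3

Clique number ω(G) = 3 (lower bound: χ ≥ ω).
The clique on [0, 10, 13] has size 3, forcing χ ≥ 3, and the coloring below uses 3 colors, so χ(G) = 3.
A valid 3-coloring: color 1: [13]; color 2: [0, 6, 7, 9, 18]; color 3: [1, 3, 4, 5, 10].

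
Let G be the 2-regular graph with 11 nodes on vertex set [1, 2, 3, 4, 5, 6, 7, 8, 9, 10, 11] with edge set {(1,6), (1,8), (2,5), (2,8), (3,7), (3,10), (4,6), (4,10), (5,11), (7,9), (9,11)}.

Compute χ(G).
Clique number ω(G) = 2 (lower bound: χ ≥ ω).
Odd cycle [4, 6, 1, 8, 2, 5, 11, 9, 7, 3, 10] needs 3 colors (χ ≥ 3).
The coloring below uses 3 colors, so χ(G) = 3.
A valid 3-coloring: color 1: [1, 3, 4, 5, 9]; color 2: [6, 7, 8, 10, 11]; color 3: [2].

χ(G) = 3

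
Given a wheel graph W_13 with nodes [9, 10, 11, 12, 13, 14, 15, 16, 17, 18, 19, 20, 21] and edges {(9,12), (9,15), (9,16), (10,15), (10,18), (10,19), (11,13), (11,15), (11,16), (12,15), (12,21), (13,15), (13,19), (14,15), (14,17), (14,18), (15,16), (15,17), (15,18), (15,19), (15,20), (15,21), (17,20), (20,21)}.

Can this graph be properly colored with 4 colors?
A valid 4-coloring: color 1: [15]; color 2: [10, 12, 13, 14, 16, 20]; color 3: [9, 11, 17, 18, 19, 21].
(χ(G) = 3 ≤ 4.)

Yes, G is 4-colorable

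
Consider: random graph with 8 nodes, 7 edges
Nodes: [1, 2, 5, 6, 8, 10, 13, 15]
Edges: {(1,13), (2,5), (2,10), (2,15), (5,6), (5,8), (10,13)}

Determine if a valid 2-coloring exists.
Yes, G is 2-colorable

A valid 2-coloring: color 1: [1, 5, 10, 15]; color 2: [2, 6, 8, 13].
(χ(G) = 2 ≤ 2.)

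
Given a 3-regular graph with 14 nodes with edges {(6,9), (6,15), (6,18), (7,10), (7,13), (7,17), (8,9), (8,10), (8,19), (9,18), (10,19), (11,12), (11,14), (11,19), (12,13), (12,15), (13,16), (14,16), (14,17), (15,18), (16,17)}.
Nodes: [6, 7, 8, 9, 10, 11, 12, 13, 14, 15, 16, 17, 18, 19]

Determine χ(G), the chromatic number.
Clique number ω(G) = 3 (lower bound: χ ≥ ω).
The clique on [6, 9, 18] has size 3, forcing χ ≥ 3, and the coloring below uses 3 colors, so χ(G) = 3.
A valid 3-coloring: color 1: [7, 9, 14, 15, 19]; color 2: [8, 11, 13, 17, 18]; color 3: [6, 10, 12, 16].

χ(G) = 3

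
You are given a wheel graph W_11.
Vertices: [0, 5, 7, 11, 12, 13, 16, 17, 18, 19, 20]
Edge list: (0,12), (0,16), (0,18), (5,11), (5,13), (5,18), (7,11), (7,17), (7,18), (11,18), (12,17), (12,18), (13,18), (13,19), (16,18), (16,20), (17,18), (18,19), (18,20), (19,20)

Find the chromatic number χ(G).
Clique number ω(G) = 3 (lower bound: χ ≥ ω).
The clique on [0, 16, 18] has size 3, forcing χ ≥ 3, and the coloring below uses 3 colors, so χ(G) = 3.
A valid 3-coloring: color 1: [18]; color 2: [0, 11, 13, 17, 20]; color 3: [5, 7, 12, 16, 19].

χ(G) = 3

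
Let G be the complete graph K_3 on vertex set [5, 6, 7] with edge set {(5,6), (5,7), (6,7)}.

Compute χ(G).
Clique number ω(G) = 3 (lower bound: χ ≥ ω).
The clique on [5, 6, 7] has size 3, forcing χ ≥ 3, and the coloring below uses 3 colors, so χ(G) = 3.
A valid 3-coloring: color 1: [6]; color 2: [7]; color 3: [5].

χ(G) = 3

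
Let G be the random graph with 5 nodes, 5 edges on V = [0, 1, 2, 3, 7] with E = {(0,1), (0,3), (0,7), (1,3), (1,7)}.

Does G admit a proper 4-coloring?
Yes, G is 4-colorable

A valid 4-coloring: color 1: [0, 2]; color 2: [1]; color 3: [3, 7].
(χ(G) = 3 ≤ 4.)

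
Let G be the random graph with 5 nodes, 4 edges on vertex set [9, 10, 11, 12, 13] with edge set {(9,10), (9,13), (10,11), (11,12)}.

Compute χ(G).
Clique number ω(G) = 2 (lower bound: χ ≥ ω).
The graph is bipartite (no odd cycle), so 2 colors suffice: χ(G) = 2.
A valid 2-coloring: color 1: [9, 11]; color 2: [10, 12, 13].

χ(G) = 2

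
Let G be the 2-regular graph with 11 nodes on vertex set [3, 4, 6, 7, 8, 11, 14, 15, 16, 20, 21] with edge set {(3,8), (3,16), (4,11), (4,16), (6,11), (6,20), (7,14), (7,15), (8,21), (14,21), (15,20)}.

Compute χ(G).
χ(G) = 3

Clique number ω(G) = 2 (lower bound: χ ≥ ω).
Odd cycle [3, 16, 4, 11, 6, 20, 15, 7, 14, 21, 8] needs 3 colors (χ ≥ 3).
The coloring below uses 3 colors, so χ(G) = 3.
A valid 3-coloring: color 1: [3, 7, 11, 20, 21]; color 2: [6, 8, 14, 15, 16]; color 3: [4].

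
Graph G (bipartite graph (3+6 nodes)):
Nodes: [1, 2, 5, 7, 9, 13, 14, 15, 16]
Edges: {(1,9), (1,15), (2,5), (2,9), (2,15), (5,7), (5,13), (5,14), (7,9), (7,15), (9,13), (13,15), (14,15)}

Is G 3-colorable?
Yes, G is 3-colorable

A valid 3-coloring: color 1: [5, 9, 15, 16]; color 2: [1, 2, 7, 13, 14].
(χ(G) = 2 ≤ 3.)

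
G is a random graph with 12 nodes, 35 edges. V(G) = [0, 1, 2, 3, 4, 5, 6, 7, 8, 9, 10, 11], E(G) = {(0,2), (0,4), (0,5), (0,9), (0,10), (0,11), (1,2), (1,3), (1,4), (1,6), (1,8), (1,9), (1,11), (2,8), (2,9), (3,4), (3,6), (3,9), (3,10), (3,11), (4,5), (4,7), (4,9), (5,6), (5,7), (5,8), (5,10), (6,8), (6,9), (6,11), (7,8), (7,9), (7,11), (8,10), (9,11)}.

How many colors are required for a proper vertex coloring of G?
χ(G) = 5

Clique number ω(G) = 5 (lower bound: χ ≥ ω).
The clique on [1, 3, 6, 9, 11] has size 5, forcing χ ≥ 5, and the coloring below uses 5 colors, so χ(G) = 5.
A valid 5-coloring: color 1: [5, 9]; color 2: [1, 7, 10]; color 3: [4, 8, 11]; color 4: [0, 3]; color 5: [2, 6].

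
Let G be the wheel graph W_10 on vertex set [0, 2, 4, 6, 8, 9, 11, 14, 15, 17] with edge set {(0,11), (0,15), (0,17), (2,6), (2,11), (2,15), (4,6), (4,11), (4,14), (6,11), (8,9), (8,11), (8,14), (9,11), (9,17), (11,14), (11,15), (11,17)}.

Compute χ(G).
Clique number ω(G) = 3 (lower bound: χ ≥ ω).
Odd cycle [17, 0, 15, 2, 6, 4, 14, 8, 9] needs 3 colors (χ ≥ 3).
Vertex 11 is adjacent to every vertex of [0, 2, 4, 6, 8, 9, 14, 15, 17], which already need 3 colors among themselves, so 11 needs a new color (χ ≥ 4).
The coloring below uses 4 colors, so χ(G) = 4.
A valid 4-coloring: color 1: [11]; color 2: [6, 8, 15, 17]; color 3: [0, 2, 4, 9]; color 4: [14].

χ(G) = 4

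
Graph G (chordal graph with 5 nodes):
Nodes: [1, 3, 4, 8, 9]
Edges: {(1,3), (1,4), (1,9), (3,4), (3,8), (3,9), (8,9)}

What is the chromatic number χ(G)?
Clique number ω(G) = 3 (lower bound: χ ≥ ω).
The clique on [3, 8, 9] has size 3, forcing χ ≥ 3, and the coloring below uses 3 colors, so χ(G) = 3.
A valid 3-coloring: color 1: [3]; color 2: [1, 8]; color 3: [4, 9].

χ(G) = 3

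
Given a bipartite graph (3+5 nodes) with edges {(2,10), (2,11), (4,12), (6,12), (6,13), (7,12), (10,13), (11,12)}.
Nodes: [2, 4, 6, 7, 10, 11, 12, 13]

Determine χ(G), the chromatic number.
χ(G) = 2

Clique number ω(G) = 2 (lower bound: χ ≥ ω).
The graph is bipartite (no odd cycle), so 2 colors suffice: χ(G) = 2.
A valid 2-coloring: color 1: [2, 12, 13]; color 2: [4, 6, 7, 10, 11].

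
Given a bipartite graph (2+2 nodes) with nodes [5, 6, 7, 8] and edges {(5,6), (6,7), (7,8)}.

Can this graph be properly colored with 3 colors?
A valid 3-coloring: color 1: [5, 7]; color 2: [6, 8].
(χ(G) = 2 ≤ 3.)

Yes, G is 3-colorable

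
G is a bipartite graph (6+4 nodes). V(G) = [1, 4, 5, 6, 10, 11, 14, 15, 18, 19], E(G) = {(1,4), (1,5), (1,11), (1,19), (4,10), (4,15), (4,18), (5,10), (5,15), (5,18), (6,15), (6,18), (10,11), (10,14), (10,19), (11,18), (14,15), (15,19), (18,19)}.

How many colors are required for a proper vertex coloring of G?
Clique number ω(G) = 2 (lower bound: χ ≥ ω).
The graph is bipartite (no odd cycle), so 2 colors suffice: χ(G) = 2.
A valid 2-coloring: color 1: [1, 10, 15, 18]; color 2: [4, 5, 6, 11, 14, 19].

χ(G) = 2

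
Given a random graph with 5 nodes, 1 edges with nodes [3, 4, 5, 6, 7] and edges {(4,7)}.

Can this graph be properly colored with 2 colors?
A valid 2-coloring: color 1: [3, 4, 5, 6]; color 2: [7].
(χ(G) = 2 ≤ 2.)

Yes, G is 2-colorable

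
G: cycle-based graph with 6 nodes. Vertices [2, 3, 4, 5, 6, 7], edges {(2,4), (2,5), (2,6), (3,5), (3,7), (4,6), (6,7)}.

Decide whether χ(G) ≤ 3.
A valid 3-coloring: color 1: [3, 6]; color 2: [2, 7]; color 3: [4, 5].
(χ(G) = 3 ≤ 3.)

Yes, G is 3-colorable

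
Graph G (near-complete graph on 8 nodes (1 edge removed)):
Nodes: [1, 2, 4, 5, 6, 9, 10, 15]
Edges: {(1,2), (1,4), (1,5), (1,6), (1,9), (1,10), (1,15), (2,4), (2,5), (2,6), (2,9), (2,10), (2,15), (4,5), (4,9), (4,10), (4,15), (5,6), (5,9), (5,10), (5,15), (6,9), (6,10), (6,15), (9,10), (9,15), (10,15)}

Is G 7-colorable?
A valid 7-coloring: color 1: [9]; color 2: [15]; color 3: [1]; color 4: [2]; color 5: [10]; color 6: [5]; color 7: [4, 6].
(χ(G) = 7 ≤ 7.)

Yes, G is 7-colorable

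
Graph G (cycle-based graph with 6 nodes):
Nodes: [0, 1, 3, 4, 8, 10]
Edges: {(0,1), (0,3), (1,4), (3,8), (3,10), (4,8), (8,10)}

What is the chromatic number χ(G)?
Clique number ω(G) = 3 (lower bound: χ ≥ ω).
The clique on [3, 8, 10] has size 3, forcing χ ≥ 3, and the coloring below uses 3 colors, so χ(G) = 3.
A valid 3-coloring: color 1: [0, 8]; color 2: [3, 4]; color 3: [1, 10].

χ(G) = 3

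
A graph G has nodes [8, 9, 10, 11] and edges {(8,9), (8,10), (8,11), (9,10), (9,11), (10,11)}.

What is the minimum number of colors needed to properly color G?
Clique number ω(G) = 4 (lower bound: χ ≥ ω).
The clique on [8, 9, 10, 11] has size 4, forcing χ ≥ 4, and the coloring below uses 4 colors, so χ(G) = 4.
A valid 4-coloring: color 1: [10]; color 2: [8]; color 3: [11]; color 4: [9].

χ(G) = 4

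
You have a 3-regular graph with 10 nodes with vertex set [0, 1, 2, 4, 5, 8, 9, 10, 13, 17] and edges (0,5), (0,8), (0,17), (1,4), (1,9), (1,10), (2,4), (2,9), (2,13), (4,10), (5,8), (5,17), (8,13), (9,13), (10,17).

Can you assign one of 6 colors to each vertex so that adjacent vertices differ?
Yes, G is 6-colorable

A valid 6-coloring: color 1: [5, 10, 13]; color 2: [4, 8, 9, 17]; color 3: [0, 1, 2].
(χ(G) = 3 ≤ 6.)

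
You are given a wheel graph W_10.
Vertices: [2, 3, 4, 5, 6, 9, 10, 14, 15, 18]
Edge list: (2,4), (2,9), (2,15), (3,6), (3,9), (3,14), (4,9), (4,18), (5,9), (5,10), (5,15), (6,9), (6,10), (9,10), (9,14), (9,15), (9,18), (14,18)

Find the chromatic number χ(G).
Clique number ω(G) = 3 (lower bound: χ ≥ ω).
Odd cycle [3, 14, 18, 4, 2, 15, 5, 10, 6] needs 3 colors (χ ≥ 3).
Vertex 9 is adjacent to every vertex of [2, 3, 4, 5, 6, 10, 14, 15, 18], which already need 3 colors among themselves, so 9 needs a new color (χ ≥ 4).
The coloring below uses 4 colors, so χ(G) = 4.
A valid 4-coloring: color 1: [9]; color 2: [2, 3, 10, 18]; color 3: [4, 6, 14, 15]; color 4: [5].

χ(G) = 4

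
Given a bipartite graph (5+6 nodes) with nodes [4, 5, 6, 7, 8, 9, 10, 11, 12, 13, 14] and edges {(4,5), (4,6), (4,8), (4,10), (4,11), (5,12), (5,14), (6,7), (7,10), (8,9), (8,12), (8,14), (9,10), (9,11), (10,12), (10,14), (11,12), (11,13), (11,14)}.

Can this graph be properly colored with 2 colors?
Yes, G is 2-colorable

A valid 2-coloring: color 1: [5, 6, 8, 10, 11]; color 2: [4, 7, 9, 12, 13, 14].
(χ(G) = 2 ≤ 2.)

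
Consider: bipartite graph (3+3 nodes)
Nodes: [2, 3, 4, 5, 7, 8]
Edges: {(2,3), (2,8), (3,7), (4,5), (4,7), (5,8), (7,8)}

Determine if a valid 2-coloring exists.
A valid 2-coloring: color 1: [2, 5, 7]; color 2: [3, 4, 8].
(χ(G) = 2 ≤ 2.)

Yes, G is 2-colorable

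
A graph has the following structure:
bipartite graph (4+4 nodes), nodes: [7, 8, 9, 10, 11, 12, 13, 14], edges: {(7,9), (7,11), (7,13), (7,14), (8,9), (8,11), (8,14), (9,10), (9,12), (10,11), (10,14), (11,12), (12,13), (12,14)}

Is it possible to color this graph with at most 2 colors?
A valid 2-coloring: color 1: [9, 11, 13, 14]; color 2: [7, 8, 10, 12].
(χ(G) = 2 ≤ 2.)

Yes, G is 2-colorable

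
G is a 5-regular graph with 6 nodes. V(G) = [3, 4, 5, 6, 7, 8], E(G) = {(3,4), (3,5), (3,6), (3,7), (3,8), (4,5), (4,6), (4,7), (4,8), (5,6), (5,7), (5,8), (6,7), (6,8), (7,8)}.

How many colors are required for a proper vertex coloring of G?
Clique number ω(G) = 6 (lower bound: χ ≥ ω).
The clique on [3, 4, 5, 6, 7, 8] has size 6, forcing χ ≥ 6, and the coloring below uses 6 colors, so χ(G) = 6.
A valid 6-coloring: color 1: [7]; color 2: [6]; color 3: [4]; color 4: [5]; color 5: [8]; color 6: [3].

χ(G) = 6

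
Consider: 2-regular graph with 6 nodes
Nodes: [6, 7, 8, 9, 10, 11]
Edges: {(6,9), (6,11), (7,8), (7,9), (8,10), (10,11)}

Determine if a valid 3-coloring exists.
Yes, G is 3-colorable

A valid 3-coloring: color 1: [8, 9, 11]; color 2: [6, 7, 10].
(χ(G) = 2 ≤ 3.)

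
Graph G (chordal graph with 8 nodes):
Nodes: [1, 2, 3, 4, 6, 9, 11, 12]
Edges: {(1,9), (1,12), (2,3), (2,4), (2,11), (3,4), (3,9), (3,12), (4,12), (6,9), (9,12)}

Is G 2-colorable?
The clique on vertices [1, 9, 12] has size 3 > 2, so it alone needs 3 colors.

No, G is not 2-colorable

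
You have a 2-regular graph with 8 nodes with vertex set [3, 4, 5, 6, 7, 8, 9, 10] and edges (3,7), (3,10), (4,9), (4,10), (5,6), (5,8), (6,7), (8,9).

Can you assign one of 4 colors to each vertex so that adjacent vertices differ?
A valid 4-coloring: color 1: [3, 4, 6, 8]; color 2: [5, 7, 9, 10].
(χ(G) = 2 ≤ 4.)

Yes, G is 4-colorable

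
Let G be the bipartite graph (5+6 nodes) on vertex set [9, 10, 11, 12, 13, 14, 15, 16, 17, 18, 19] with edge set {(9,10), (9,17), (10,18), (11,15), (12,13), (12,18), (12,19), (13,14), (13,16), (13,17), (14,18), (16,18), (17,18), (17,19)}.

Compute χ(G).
χ(G) = 2

Clique number ω(G) = 2 (lower bound: χ ≥ ω).
The graph is bipartite (no odd cycle), so 2 colors suffice: χ(G) = 2.
A valid 2-coloring: color 1: [9, 13, 15, 18, 19]; color 2: [10, 11, 12, 14, 16, 17].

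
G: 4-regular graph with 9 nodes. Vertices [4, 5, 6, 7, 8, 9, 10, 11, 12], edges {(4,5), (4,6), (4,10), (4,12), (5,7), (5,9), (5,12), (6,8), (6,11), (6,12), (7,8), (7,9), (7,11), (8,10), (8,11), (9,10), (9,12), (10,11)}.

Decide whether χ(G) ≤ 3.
No, G is not 3-colorable

Suppose a proper 3-coloring c exists. The clique [4, 5, 12] takes 3 distinct colors; by symmetry let c(4) = 1, c(5) = 2, c(12) = 3.
- Vertex 6: neighbors [4, 12] already have colors [1, 3] ⇒ c(6) = 2.
- Vertex 9: neighbors [5, 12] already have colors [2, 3] ⇒ c(9) = 1.
- Vertex 7: neighbors [9, 5] already have colors [1, 2] ⇒ c(7) = 3.
- Vertex 8: neighbors [6, 7] already have colors [2, 3] ⇒ c(8) = 1.
- Vertex 11: neighbors [8, 6, 7] already have colors [1, 2, 3] — all 3 colors blocked. Contradiction.
The forced assignments end in a contradiction, so G has no proper 3-coloring (χ ≥ 4).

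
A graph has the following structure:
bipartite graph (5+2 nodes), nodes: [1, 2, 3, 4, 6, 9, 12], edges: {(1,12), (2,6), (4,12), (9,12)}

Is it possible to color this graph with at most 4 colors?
Yes, G is 4-colorable

A valid 4-coloring: color 1: [2, 3, 12]; color 2: [1, 4, 6, 9].
(χ(G) = 2 ≤ 4.)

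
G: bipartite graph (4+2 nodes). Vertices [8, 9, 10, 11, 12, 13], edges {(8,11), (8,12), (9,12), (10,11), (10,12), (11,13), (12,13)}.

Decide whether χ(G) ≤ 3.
A valid 3-coloring: color 1: [11, 12]; color 2: [8, 9, 10, 13].
(χ(G) = 2 ≤ 3.)

Yes, G is 3-colorable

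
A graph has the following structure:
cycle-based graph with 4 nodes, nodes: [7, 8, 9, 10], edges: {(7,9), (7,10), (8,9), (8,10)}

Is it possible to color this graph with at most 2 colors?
A valid 2-coloring: color 1: [7, 8]; color 2: [9, 10].
(χ(G) = 2 ≤ 2.)

Yes, G is 2-colorable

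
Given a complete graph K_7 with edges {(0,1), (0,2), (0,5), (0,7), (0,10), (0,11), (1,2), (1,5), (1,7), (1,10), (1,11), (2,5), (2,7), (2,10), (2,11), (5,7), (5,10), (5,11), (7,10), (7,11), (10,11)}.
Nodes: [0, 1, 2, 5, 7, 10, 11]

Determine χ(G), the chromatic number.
χ(G) = 7

Clique number ω(G) = 7 (lower bound: χ ≥ ω).
The clique on [0, 1, 2, 5, 7, 10, 11] has size 7, forcing χ ≥ 7, and the coloring below uses 7 colors, so χ(G) = 7.
A valid 7-coloring: color 1: [5]; color 2: [7]; color 3: [11]; color 4: [10]; color 5: [2]; color 6: [0]; color 7: [1].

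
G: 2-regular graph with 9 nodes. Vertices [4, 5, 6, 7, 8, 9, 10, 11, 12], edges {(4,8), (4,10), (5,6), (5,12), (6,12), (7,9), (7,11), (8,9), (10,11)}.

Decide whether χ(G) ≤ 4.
A valid 4-coloring: color 1: [4, 9, 11, 12]; color 2: [5, 7, 8, 10]; color 3: [6].
(χ(G) = 3 ≤ 4.)

Yes, G is 4-colorable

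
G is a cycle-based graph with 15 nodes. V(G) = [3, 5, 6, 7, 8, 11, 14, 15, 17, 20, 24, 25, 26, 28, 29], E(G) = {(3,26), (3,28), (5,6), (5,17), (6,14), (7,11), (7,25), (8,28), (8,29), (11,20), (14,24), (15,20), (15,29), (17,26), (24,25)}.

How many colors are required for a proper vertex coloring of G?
χ(G) = 3

Clique number ω(G) = 2 (lower bound: χ ≥ ω).
Odd cycle [7, 25, 24, 14, 6, 5, 17, 26, 3, 28, 8, 29, 15, 20, 11] needs 3 colors (χ ≥ 3).
The coloring below uses 3 colors, so χ(G) = 3.
A valid 3-coloring: color 1: [3, 6, 7, 8, 17, 20, 24]; color 2: [5, 11, 14, 25, 26, 28, 29]; color 3: [15].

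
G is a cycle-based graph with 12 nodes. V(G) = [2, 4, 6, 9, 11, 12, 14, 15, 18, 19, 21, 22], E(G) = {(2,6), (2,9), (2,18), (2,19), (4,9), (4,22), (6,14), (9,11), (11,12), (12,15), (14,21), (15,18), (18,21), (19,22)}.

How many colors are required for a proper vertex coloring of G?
χ(G) = 3

Clique number ω(G) = 2 (lower bound: χ ≥ ω).
Odd cycle [6, 14, 21, 18, 15, 12, 11, 9, 2] needs 3 colors (χ ≥ 3).
The coloring below uses 3 colors, so χ(G) = 3.
A valid 3-coloring: color 1: [2, 4, 11, 14, 15]; color 2: [6, 9, 12, 18, 22]; color 3: [19, 21].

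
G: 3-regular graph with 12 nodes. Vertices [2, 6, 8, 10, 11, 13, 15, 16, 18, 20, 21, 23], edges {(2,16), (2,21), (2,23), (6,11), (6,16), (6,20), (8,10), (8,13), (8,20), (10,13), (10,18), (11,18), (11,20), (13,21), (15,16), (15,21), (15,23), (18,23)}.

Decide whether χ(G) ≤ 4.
A valid 4-coloring: color 1: [10, 16, 20, 21, 23]; color 2: [2, 6, 8, 15, 18]; color 3: [11, 13].
(χ(G) = 3 ≤ 4.)

Yes, G is 4-colorable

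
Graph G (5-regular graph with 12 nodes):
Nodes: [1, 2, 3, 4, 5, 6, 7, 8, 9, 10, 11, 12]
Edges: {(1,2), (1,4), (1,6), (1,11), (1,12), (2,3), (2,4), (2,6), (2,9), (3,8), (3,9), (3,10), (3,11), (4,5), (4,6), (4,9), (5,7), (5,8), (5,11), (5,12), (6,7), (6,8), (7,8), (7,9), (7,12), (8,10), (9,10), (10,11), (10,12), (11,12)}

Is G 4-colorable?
Yes, G is 4-colorable

A valid 4-coloring: color 1: [1, 3, 5]; color 2: [2, 8, 12]; color 3: [4, 7, 10]; color 4: [6, 9, 11].
(χ(G) = 4 ≤ 4.)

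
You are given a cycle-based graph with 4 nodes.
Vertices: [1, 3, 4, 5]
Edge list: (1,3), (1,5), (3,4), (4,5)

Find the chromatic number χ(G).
χ(G) = 2

Clique number ω(G) = 2 (lower bound: χ ≥ ω).
The graph is bipartite (no odd cycle), so 2 colors suffice: χ(G) = 2.
A valid 2-coloring: color 1: [3, 5]; color 2: [1, 4].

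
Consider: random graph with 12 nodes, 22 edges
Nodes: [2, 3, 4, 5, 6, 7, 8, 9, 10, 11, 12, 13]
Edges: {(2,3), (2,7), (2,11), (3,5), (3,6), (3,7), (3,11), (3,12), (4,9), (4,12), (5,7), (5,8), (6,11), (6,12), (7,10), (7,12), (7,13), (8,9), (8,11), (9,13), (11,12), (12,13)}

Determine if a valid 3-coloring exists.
The clique on vertices [3, 6, 11, 12] has size 4 > 3, so it alone needs 4 colors.

No, G is not 3-colorable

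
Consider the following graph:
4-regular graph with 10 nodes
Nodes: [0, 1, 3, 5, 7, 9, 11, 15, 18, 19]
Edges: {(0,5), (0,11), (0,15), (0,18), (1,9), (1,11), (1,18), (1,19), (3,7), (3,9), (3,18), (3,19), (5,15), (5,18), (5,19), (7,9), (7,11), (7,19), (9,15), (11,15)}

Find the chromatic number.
Clique number ω(G) = 3 (lower bound: χ ≥ ω).
Suppose a proper 3-coloring c exists. The clique [0, 5, 15] takes 3 distinct colors; by symmetry let c(0) = 1, c(5) = 2, c(15) = 3.
- Vertex 11: neighbors [0, 15] already have colors [1, 3] ⇒ c(11) = 2.
- Vertex 18: neighbors [0, 5] already have colors [1, 2] ⇒ c(18) = 3.
- Vertex 1: neighbors [11, 18] already have colors [2, 3] ⇒ c(1) = 1.
- Vertex 9: neighbors [1, 15] already have colors [1, 3] ⇒ c(9) = 2.
- Vertex 3: neighbors [9, 18] already have colors [2, 3] ⇒ c(3) = 1.
- Vertex 7: neighbors [3, 9] already have colors [1, 2] ⇒ c(7) = 3.
- Vertex 19: neighbors [1, 5, 7] already have colors [1, 2, 3] — all 3 colors blocked. Contradiction.
The forced assignments end in a contradiction, so G has no proper 3-coloring (χ ≥ 4).
The coloring below uses 4 colors, so χ(G) = 4.
A valid 4-coloring: color 1: [9, 11, 18, 19]; color 2: [1, 3, 15]; color 3: [5, 7]; color 4: [0].

χ(G) = 4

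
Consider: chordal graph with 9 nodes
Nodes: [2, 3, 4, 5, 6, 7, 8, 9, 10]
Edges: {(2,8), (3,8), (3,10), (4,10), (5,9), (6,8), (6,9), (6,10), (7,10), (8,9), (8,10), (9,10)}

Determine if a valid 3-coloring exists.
No, G is not 3-colorable

The clique on vertices [6, 8, 9, 10] has size 4 > 3, so it alone needs 4 colors.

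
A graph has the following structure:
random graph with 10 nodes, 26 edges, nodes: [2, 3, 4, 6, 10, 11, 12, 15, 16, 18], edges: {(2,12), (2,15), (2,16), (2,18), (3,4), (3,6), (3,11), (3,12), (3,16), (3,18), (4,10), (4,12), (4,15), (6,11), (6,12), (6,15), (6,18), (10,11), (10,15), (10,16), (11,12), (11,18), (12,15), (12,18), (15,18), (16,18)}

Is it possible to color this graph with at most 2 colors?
The clique on vertices [3, 6, 11, 12, 18] has size 5 > 2, so it alone needs 5 colors.

No, G is not 2-colorable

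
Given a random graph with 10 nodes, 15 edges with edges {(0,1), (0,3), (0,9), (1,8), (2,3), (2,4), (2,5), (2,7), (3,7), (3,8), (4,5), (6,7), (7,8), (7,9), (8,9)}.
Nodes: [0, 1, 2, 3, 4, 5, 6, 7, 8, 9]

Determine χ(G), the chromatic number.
Clique number ω(G) = 3 (lower bound: χ ≥ ω).
The clique on [2, 4, 5] has size 3, forcing χ ≥ 3, and the coloring below uses 3 colors, so χ(G) = 3.
A valid 3-coloring: color 1: [0, 5, 7]; color 2: [2, 6, 8]; color 3: [1, 3, 4, 9].

χ(G) = 3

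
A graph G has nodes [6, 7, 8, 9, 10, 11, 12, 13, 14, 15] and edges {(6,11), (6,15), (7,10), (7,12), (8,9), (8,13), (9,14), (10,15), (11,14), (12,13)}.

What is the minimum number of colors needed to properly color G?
Clique number ω(G) = 2 (lower bound: χ ≥ ω).
The graph is bipartite (no odd cycle), so 2 colors suffice: χ(G) = 2.
A valid 2-coloring: color 1: [6, 8, 10, 12, 14]; color 2: [7, 9, 11, 13, 15].

χ(G) = 2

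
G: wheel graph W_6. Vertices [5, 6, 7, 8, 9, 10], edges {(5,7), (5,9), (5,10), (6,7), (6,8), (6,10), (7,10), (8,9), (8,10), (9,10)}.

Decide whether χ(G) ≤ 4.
Yes, G is 4-colorable

A valid 4-coloring: color 1: [10]; color 2: [7, 9]; color 3: [5, 6]; color 4: [8].
(χ(G) = 4 ≤ 4.)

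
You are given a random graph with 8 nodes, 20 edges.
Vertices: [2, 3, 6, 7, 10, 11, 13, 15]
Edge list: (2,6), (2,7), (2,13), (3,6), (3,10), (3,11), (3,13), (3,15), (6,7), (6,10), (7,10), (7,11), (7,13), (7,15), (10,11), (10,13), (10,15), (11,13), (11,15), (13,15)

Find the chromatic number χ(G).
Clique number ω(G) = 5 (lower bound: χ ≥ ω).
The clique on [3, 10, 11, 13, 15] has size 5, forcing χ ≥ 5, and the coloring below uses 5 colors, so χ(G) = 5.
A valid 5-coloring: color 1: [2, 10]; color 2: [6, 13]; color 3: [3, 7]; color 4: [15]; color 5: [11].

χ(G) = 5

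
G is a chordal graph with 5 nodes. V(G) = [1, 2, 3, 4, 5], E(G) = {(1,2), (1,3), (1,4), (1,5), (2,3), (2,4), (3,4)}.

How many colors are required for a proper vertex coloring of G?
Clique number ω(G) = 4 (lower bound: χ ≥ ω).
The clique on [1, 2, 3, 4] has size 4, forcing χ ≥ 4, and the coloring below uses 4 colors, so χ(G) = 4.
A valid 4-coloring: color 1: [1]; color 2: [3, 5]; color 3: [2]; color 4: [4].

χ(G) = 4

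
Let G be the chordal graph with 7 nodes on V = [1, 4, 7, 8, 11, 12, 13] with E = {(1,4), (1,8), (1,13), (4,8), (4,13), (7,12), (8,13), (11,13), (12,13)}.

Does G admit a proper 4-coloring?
A valid 4-coloring: color 1: [7, 13]; color 2: [4, 11, 12]; color 3: [8]; color 4: [1].
(χ(G) = 4 ≤ 4.)

Yes, G is 4-colorable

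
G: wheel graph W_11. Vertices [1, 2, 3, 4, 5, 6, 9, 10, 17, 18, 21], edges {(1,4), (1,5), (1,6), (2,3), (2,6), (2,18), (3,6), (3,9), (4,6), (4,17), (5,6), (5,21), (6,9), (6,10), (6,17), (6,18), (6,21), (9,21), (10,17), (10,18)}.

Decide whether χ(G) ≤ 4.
A valid 4-coloring: color 1: [6]; color 2: [1, 3, 17, 18, 21]; color 3: [2, 4, 5, 9, 10].
(χ(G) = 3 ≤ 4.)

Yes, G is 4-colorable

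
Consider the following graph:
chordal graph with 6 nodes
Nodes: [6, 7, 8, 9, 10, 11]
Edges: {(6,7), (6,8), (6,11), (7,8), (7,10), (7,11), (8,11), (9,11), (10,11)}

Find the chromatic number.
Clique number ω(G) = 4 (lower bound: χ ≥ ω).
The clique on [6, 7, 8, 11] has size 4, forcing χ ≥ 4, and the coloring below uses 4 colors, so χ(G) = 4.
A valid 4-coloring: color 1: [11]; color 2: [7, 9]; color 3: [6, 10]; color 4: [8].

χ(G) = 4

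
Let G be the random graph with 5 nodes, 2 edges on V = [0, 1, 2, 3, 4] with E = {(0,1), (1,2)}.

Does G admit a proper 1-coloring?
Edge (0,1) forces its endpoints to differ, so 1 color is not enough.

No, G is not 1-colorable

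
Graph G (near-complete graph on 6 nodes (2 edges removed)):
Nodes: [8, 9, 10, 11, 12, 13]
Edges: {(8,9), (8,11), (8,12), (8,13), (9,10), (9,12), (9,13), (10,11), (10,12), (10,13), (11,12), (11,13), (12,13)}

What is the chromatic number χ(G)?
Clique number ω(G) = 4 (lower bound: χ ≥ ω).
The clique on [8, 9, 12, 13] has size 4, forcing χ ≥ 4, and the coloring below uses 4 colors, so χ(G) = 4.
A valid 4-coloring: color 1: [13]; color 2: [12]; color 3: [8, 10]; color 4: [9, 11].

χ(G) = 4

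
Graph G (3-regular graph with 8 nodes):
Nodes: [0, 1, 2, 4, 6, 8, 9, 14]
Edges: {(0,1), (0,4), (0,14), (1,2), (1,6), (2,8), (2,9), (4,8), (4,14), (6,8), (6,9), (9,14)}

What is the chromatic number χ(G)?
Clique number ω(G) = 3 (lower bound: χ ≥ ω).
The clique on [0, 4, 14] has size 3, forcing χ ≥ 3, and the coloring below uses 3 colors, so χ(G) = 3.
A valid 3-coloring: color 1: [0, 8, 9]; color 2: [2, 6, 14]; color 3: [1, 4].

χ(G) = 3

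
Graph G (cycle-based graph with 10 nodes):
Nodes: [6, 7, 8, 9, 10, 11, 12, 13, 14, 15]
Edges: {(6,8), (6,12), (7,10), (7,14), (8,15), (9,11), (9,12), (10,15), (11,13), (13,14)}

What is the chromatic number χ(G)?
Clique number ω(G) = 2 (lower bound: χ ≥ ω).
The graph is bipartite (no odd cycle), so 2 colors suffice: χ(G) = 2.
A valid 2-coloring: color 1: [6, 7, 9, 13, 15]; color 2: [8, 10, 11, 12, 14].

χ(G) = 2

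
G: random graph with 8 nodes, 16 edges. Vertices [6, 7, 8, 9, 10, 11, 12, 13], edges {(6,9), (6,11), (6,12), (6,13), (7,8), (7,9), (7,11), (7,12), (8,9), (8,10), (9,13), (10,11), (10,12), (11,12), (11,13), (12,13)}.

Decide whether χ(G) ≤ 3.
No, G is not 3-colorable

The clique on vertices [6, 11, 12, 13] has size 4 > 3, so it alone needs 4 colors.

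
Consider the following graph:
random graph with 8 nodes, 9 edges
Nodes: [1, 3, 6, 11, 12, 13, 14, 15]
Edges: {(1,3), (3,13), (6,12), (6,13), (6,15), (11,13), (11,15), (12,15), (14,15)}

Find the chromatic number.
Clique number ω(G) = 3 (lower bound: χ ≥ ω).
The clique on [6, 12, 15] has size 3, forcing χ ≥ 3, and the coloring below uses 3 colors, so χ(G) = 3.
A valid 3-coloring: color 1: [1, 13, 15]; color 2: [3, 6, 11, 14]; color 3: [12].

χ(G) = 3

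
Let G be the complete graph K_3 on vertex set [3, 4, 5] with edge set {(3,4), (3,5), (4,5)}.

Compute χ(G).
χ(G) = 3

Clique number ω(G) = 3 (lower bound: χ ≥ ω).
The clique on [3, 4, 5] has size 3, forcing χ ≥ 3, and the coloring below uses 3 colors, so χ(G) = 3.
A valid 3-coloring: color 1: [4]; color 2: [3]; color 3: [5].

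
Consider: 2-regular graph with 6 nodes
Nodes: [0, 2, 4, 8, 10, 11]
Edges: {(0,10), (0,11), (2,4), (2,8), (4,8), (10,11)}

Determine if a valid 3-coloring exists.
Yes, G is 3-colorable

A valid 3-coloring: color 1: [4, 11]; color 2: [2, 10]; color 3: [0, 8].
(χ(G) = 3 ≤ 3.)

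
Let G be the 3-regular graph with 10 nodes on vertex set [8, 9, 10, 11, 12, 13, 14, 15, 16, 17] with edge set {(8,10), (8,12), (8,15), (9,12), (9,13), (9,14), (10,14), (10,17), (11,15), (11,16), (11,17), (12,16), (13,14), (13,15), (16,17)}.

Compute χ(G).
Clique number ω(G) = 3 (lower bound: χ ≥ ω).
The clique on [9, 13, 14] has size 3, forcing χ ≥ 3, and the coloring below uses 3 colors, so χ(G) = 3.
A valid 3-coloring: color 1: [12, 14, 15, 17]; color 2: [10, 11, 13]; color 3: [8, 9, 16].

χ(G) = 3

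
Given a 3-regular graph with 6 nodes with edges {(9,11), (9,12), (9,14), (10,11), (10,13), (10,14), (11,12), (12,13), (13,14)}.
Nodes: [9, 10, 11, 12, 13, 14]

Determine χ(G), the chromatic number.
Clique number ω(G) = 3 (lower bound: χ ≥ ω).
The clique on [9, 11, 12] has size 3, forcing χ ≥ 3, and the coloring below uses 3 colors, so χ(G) = 3.
A valid 3-coloring: color 1: [9, 10]; color 2: [12, 14]; color 3: [11, 13].

χ(G) = 3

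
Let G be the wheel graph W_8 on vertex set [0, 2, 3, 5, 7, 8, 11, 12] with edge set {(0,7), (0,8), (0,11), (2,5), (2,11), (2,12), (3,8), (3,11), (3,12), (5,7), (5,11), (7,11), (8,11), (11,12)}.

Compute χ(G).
χ(G) = 4

Clique number ω(G) = 3 (lower bound: χ ≥ ω).
Odd cycle [12, 2, 5, 7, 0, 8, 3] needs 3 colors (χ ≥ 3).
Vertex 11 is adjacent to every vertex of [0, 2, 3, 5, 7, 8, 12], which already need 3 colors among themselves, so 11 needs a new color (χ ≥ 4).
The coloring below uses 4 colors, so χ(G) = 4.
A valid 4-coloring: color 1: [11]; color 2: [5, 8, 12]; color 3: [2, 3, 7]; color 4: [0].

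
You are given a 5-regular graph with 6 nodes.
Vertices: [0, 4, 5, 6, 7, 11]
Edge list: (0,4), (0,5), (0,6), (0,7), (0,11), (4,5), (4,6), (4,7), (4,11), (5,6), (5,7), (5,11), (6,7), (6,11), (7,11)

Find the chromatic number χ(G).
χ(G) = 6

Clique number ω(G) = 6 (lower bound: χ ≥ ω).
The clique on [0, 4, 5, 6, 7, 11] has size 6, forcing χ ≥ 6, and the coloring below uses 6 colors, so χ(G) = 6.
A valid 6-coloring: color 1: [5]; color 2: [0]; color 3: [7]; color 4: [4]; color 5: [6]; color 6: [11].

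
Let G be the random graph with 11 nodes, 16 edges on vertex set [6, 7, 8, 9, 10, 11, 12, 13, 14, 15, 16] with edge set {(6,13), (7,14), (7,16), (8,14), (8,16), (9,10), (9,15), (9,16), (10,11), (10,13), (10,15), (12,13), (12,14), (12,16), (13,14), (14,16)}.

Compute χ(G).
Clique number ω(G) = 3 (lower bound: χ ≥ ω).
The clique on [9, 10, 15] has size 3, forcing χ ≥ 3, and the coloring below uses 3 colors, so χ(G) = 3.
A valid 3-coloring: color 1: [11, 13, 15, 16]; color 2: [6, 10, 14]; color 3: [7, 8, 9, 12].

χ(G) = 3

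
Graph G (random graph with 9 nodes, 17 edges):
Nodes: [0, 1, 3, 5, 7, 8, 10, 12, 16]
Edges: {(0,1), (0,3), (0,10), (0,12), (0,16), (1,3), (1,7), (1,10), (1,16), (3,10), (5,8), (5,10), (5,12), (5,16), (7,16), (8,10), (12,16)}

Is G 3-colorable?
No, G is not 3-colorable

The clique on vertices [0, 1, 3, 10] has size 4 > 3, so it alone needs 4 colors.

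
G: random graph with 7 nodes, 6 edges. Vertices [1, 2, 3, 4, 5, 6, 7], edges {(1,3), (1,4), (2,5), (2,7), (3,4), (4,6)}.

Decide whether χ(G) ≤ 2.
No, G is not 2-colorable

The clique on vertices [1, 3, 4] has size 3 > 2, so it alone needs 3 colors.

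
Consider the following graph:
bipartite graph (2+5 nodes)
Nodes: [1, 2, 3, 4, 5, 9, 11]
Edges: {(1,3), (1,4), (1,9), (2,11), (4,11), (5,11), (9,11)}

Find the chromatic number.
Clique number ω(G) = 2 (lower bound: χ ≥ ω).
The graph is bipartite (no odd cycle), so 2 colors suffice: χ(G) = 2.
A valid 2-coloring: color 1: [1, 11]; color 2: [2, 3, 4, 5, 9].

χ(G) = 2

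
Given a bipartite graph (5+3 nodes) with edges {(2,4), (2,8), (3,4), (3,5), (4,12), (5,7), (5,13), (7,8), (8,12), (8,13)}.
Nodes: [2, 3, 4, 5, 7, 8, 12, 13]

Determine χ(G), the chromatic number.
Clique number ω(G) = 2 (lower bound: χ ≥ ω).
The graph is bipartite (no odd cycle), so 2 colors suffice: χ(G) = 2.
A valid 2-coloring: color 1: [4, 5, 8]; color 2: [2, 3, 7, 12, 13].

χ(G) = 2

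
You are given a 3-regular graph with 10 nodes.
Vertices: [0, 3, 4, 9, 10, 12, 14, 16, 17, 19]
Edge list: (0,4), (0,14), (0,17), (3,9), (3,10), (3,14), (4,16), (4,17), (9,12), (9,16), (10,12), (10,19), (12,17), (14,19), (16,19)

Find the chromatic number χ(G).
χ(G) = 3

Clique number ω(G) = 3 (lower bound: χ ≥ ω).
The clique on [0, 4, 17] has size 3, forcing χ ≥ 3, and the coloring below uses 3 colors, so χ(G) = 3.
A valid 3-coloring: color 1: [0, 3, 12, 19]; color 2: [10, 14, 16, 17]; color 3: [4, 9].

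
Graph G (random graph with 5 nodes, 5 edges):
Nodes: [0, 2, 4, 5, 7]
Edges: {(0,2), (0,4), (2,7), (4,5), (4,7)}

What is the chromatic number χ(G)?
Clique number ω(G) = 2 (lower bound: χ ≥ ω).
The graph is bipartite (no odd cycle), so 2 colors suffice: χ(G) = 2.
A valid 2-coloring: color 1: [2, 4]; color 2: [0, 5, 7].

χ(G) = 2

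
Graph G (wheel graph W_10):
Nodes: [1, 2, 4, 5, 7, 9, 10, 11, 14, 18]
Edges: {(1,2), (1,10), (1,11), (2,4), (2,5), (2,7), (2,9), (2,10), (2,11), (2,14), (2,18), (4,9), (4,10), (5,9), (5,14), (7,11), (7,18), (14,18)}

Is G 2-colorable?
No, G is not 2-colorable

The clique on vertices [1, 2, 10] has size 3 > 2, so it alone needs 3 colors.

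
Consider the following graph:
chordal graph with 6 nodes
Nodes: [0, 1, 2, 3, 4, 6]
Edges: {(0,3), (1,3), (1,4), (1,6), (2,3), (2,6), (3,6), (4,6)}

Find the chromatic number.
χ(G) = 3

Clique number ω(G) = 3 (lower bound: χ ≥ ω).
The clique on [1, 3, 6] has size 3, forcing χ ≥ 3, and the coloring below uses 3 colors, so χ(G) = 3.
A valid 3-coloring: color 1: [0, 6]; color 2: [3, 4]; color 3: [1, 2].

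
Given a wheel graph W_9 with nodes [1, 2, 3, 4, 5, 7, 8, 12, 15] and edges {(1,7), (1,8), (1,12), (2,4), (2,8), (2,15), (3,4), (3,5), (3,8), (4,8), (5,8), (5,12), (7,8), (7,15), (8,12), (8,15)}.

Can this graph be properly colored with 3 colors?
Yes, G is 3-colorable

A valid 3-coloring: color 1: [8]; color 2: [1, 4, 5, 15]; color 3: [2, 3, 7, 12].
(χ(G) = 3 ≤ 3.)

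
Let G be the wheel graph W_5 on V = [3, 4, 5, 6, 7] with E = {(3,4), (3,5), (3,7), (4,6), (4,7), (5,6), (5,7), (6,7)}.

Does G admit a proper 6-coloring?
A valid 6-coloring: color 1: [7]; color 2: [4, 5]; color 3: [3, 6].
(χ(G) = 3 ≤ 6.)

Yes, G is 6-colorable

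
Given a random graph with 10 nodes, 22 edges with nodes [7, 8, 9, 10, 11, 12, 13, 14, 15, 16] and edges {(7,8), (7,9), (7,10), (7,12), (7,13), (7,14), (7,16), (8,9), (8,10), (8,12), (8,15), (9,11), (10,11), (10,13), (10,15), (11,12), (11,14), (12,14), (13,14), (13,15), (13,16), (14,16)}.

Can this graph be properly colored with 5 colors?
Yes, G is 5-colorable

A valid 5-coloring: color 1: [7, 11, 15]; color 2: [9, 10, 14]; color 3: [8, 13]; color 4: [12, 16].
(χ(G) = 4 ≤ 5.)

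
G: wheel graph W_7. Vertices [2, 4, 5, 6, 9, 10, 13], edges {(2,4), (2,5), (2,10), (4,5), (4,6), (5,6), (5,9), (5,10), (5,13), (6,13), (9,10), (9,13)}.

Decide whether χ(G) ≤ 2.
The clique on vertices [5, 9, 10] has size 3 > 2, so it alone needs 3 colors.

No, G is not 2-colorable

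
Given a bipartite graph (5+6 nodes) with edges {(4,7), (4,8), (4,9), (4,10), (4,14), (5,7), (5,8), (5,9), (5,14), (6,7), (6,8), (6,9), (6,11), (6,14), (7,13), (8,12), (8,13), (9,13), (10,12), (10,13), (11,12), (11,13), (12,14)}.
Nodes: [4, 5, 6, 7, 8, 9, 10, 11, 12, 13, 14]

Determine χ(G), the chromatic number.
χ(G) = 2

Clique number ω(G) = 2 (lower bound: χ ≥ ω).
The graph is bipartite (no odd cycle), so 2 colors suffice: χ(G) = 2.
A valid 2-coloring: color 1: [4, 5, 6, 12, 13]; color 2: [7, 8, 9, 10, 11, 14].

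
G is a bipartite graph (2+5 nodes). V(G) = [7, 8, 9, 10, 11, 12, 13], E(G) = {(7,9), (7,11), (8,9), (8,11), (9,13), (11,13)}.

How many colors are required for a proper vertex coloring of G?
χ(G) = 2

Clique number ω(G) = 2 (lower bound: χ ≥ ω).
The graph is bipartite (no odd cycle), so 2 colors suffice: χ(G) = 2.
A valid 2-coloring: color 1: [9, 10, 11, 12]; color 2: [7, 8, 13].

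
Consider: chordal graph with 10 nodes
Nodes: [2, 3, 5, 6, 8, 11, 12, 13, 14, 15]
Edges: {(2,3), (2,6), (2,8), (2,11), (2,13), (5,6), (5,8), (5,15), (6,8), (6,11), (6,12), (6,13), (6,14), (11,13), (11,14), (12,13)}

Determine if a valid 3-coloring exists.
No, G is not 3-colorable

The clique on vertices [2, 6, 11, 13] has size 4 > 3, so it alone needs 4 colors.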